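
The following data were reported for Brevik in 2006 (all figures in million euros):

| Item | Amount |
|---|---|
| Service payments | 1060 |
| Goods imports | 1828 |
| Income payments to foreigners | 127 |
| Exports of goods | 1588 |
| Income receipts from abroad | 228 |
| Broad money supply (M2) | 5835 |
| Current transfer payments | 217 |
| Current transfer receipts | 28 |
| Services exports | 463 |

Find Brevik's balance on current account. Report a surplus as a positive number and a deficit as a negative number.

-925

Goods balance = 1588 - 1828 = -240
Services balance = 463 - 1060 = -597
Trade balance (goods + services) = -240 + (-597) = -837
Net primary income = 228 - 127 = 101
Net secondary income = 28 - 217 = -189
Current account = -837 + 101 + (-189) = -925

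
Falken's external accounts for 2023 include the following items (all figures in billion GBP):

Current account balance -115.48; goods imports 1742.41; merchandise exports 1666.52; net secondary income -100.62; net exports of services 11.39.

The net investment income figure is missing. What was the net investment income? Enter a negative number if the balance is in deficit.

49.64

Current account = goods balance + services balance + net primary income + net secondary income
Sum of the known components = -165.12
Net investment income = CA - (known components) = -115.48 - (-165.12) = 49.64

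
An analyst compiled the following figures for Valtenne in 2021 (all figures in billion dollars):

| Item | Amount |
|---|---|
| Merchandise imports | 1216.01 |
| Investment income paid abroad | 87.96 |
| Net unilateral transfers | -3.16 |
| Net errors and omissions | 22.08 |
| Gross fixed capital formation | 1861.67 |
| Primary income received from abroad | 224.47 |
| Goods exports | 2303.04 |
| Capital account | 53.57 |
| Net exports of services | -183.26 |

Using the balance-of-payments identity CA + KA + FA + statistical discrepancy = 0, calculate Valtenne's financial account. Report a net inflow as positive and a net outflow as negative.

-1112.77

Goods balance = 2303.04 - 1216.01 = 1087.03
Services balance = -183.26
Trade balance (goods + services) = 1087.03 + (-183.26) = 903.77
Net primary income = 224.47 - 87.96 = 136.51
Net secondary income = -3.16
Current account = 903.77 + 136.51 + (-3.16) = 1037.12
Financial account = -(1037.12 + 53.57 + 22.08) = -1112.77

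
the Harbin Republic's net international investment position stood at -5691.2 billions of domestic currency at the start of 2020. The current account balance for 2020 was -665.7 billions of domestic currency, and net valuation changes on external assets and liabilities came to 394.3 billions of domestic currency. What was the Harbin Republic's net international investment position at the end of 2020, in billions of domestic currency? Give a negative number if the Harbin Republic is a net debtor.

Change in NIIP = current account + net valuation change = -665.7 + 394.3 = -271.4
End-of-year NIIP = -5691.2 + (-271.4) = -5962.6

-5962.6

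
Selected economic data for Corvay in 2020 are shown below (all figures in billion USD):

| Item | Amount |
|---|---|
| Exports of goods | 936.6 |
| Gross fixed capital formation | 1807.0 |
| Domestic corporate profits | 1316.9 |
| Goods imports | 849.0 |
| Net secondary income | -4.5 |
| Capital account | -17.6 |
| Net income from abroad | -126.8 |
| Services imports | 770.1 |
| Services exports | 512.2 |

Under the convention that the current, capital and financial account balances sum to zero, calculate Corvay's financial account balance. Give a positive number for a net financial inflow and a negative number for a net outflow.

319.2

Goods balance = 936.6 - 849.0 = 87.6
Services balance = 512.2 - 770.1 = -257.9
Trade balance (goods + services) = 87.6 + (-257.9) = -170.3
Net primary income = -126.8
Net secondary income = -4.5
Current account = -170.3 + (-126.8) + (-4.5) = -301.6
Financial account = -(-301.6 + (-17.6)) = 319.2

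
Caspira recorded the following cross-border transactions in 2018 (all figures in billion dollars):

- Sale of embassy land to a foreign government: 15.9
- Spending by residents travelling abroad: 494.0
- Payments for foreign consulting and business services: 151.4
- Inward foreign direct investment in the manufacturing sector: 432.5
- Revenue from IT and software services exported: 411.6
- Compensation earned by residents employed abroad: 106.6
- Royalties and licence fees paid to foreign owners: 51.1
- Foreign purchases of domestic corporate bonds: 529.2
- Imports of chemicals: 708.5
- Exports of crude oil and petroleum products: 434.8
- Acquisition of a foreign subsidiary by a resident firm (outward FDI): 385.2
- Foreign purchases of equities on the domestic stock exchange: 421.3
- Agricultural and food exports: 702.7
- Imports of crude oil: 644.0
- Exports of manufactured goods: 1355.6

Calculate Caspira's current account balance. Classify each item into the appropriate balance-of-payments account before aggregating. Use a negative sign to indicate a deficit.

962.3

Goods: -644.0 + 1355.6 + 702.7 + 434.8 - 708.5 = 1140.6
Services: -51.1 - 151.4 + 411.6 - 494.0 = -284.9
Primary income: 106.6
Current account = 1140.6 + (-284.9) + 106.6 = 962.3
(Excluded from the current account — capital account: sale of embassy land to a foreign government 15.9; financial account: inward foreign direct investment in the manufacturing sector 432.5, foreign purchases of domestic corporate bonds 529.2, acquisition of a foreign subsidiary by a resident firm (outward FDI) 385.2, foreign purchases of equities on the domestic stock exchange 421.3.)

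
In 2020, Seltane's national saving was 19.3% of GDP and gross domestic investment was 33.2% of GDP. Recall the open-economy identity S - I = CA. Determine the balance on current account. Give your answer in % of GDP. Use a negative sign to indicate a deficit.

-13.9

S - I = CA (net lending to the rest of the world).
CA = S - I = 19.3 - 33.2 = -13.9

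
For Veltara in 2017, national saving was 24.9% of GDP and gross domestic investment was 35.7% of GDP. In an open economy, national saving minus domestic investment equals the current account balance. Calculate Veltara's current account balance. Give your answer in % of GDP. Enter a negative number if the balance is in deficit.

-10.8

CA = S - I = 24.9 - 35.7 = -10.8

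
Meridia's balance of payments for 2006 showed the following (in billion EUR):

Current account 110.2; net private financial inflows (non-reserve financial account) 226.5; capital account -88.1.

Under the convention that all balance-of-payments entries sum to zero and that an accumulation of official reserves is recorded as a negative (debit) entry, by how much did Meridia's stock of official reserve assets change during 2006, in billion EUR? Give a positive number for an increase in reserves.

248.6

Official reserve transactions balance = -(110.2 + (-88.1) + 226.5) = -248.6
An accumulation of reserves is recorded as a debit (negative entry), so the change in the stock of reserves is the negative of that balance.
Change in official reserves = -(-248.6) = 248.6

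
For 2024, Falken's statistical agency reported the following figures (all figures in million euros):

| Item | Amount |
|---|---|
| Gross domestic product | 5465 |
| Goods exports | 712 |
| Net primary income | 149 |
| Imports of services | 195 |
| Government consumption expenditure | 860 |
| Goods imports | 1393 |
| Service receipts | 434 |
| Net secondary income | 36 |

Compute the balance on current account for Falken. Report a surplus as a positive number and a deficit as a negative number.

-257

Goods balance = 712 - 1393 = -681
Services balance = 434 - 195 = 239
Trade balance (goods + services) = -681 + 239 = -442
Net primary income = 149
Net secondary income = 36
Current account = -442 + 149 + 36 = -257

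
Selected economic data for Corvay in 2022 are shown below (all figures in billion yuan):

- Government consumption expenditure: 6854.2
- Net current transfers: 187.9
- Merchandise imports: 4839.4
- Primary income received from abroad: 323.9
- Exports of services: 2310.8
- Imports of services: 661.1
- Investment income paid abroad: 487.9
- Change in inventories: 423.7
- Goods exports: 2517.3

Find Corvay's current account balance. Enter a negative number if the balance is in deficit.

-648.5

Goods balance = 2517.3 - 4839.4 = -2322.1
Services balance = 2310.8 - 661.1 = 1649.7
Trade balance (goods + services) = -2322.1 + 1649.7 = -672.4
Net primary income = 323.9 - 487.9 = -164.0
Net secondary income = 187.9
Current account = -672.4 + (-164.0) + 187.9 = -648.5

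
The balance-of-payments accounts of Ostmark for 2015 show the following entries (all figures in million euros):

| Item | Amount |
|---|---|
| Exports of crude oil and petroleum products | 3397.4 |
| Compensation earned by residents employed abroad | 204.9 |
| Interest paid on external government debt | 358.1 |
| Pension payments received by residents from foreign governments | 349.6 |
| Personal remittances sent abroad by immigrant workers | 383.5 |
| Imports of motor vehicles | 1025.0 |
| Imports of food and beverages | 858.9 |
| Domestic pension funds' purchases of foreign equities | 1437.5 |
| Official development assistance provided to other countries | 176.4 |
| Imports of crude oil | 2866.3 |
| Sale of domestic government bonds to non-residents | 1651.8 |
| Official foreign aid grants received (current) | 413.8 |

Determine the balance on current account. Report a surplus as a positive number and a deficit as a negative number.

Goods: -858.9 - 2866.3 + 3397.4 - 1025.0 = -1352.8
Primary income: 204.9 - 358.1 = -153.2
Secondary income: 413.8 - 383.5 + 349.6 - 176.4 = 203.5
Current account = (-1352.8) + (-153.2) + 203.5 = -1302.5
(Excluded from the current account — financial account: domestic pension funds' purchases of foreign equities 1437.5, sale of domestic government bonds to non-residents 1651.8.)

-1302.5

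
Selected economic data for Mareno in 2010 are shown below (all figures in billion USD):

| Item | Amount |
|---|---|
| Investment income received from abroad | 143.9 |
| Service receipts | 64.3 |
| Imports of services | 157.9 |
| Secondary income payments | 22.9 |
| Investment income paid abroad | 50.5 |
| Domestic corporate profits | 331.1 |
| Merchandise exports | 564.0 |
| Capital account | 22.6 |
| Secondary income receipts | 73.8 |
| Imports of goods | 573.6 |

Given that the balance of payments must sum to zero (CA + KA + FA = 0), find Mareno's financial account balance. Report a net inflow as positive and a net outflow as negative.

-63.7

Goods balance = 564.0 - 573.6 = -9.6
Services balance = 64.3 - 157.9 = -93.6
Trade balance (goods + services) = -9.6 + (-93.6) = -103.2
Net primary income = 143.9 - 50.5 = 93.4
Net secondary income = 73.8 - 22.9 = 50.9
Current account = -103.2 + 93.4 + 50.9 = 41.1
Financial account = -(41.1 + 22.6) = -63.7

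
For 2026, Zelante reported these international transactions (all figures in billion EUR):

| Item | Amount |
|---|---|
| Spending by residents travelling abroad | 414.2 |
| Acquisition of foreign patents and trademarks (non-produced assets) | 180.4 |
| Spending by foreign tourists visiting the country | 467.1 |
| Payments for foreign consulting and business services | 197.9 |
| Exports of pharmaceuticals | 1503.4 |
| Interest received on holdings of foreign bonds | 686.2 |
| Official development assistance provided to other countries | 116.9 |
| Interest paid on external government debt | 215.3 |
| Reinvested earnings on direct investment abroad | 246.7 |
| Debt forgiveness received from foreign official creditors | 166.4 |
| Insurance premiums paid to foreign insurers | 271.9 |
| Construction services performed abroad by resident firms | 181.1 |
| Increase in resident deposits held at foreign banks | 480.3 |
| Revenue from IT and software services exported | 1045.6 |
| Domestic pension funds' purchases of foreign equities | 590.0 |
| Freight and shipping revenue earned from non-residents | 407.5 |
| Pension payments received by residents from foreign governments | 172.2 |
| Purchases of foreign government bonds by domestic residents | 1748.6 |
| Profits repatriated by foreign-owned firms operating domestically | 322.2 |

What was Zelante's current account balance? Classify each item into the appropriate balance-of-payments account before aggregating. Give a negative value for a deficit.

3171.4

Goods: 1503.4
Services: 467.1 - 271.9 - 414.2 + 407.5 + 1045.6 - 197.9 + 181.1 = 1217.3
Primary income: 246.7 - 322.2 - 215.3 + 686.2 = 395.4
Secondary income: 172.2 - 116.9 = 55.3
Current account = 1503.4 + 1217.3 + 395.4 + 55.3 = 3171.4
(Excluded from the current account — capital account: acquisition of foreign patents and trademarks (non-produced assets) 180.4, debt forgiveness received from foreign official creditors 166.4; financial account: increase in resident deposits held at foreign banks 480.3, domestic pension funds' purchases of foreign equities 590.0, purchases of foreign government bonds by domestic residents 1748.6.)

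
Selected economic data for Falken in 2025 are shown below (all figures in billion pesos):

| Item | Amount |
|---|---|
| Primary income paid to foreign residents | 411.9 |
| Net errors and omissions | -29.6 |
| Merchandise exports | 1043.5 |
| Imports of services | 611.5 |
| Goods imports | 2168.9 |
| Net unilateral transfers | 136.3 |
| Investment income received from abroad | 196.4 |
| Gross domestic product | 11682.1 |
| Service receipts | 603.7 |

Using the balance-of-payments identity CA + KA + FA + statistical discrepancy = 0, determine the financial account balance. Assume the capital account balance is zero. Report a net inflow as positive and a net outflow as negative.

Goods balance = 1043.5 - 2168.9 = -1125.4
Services balance = 603.7 - 611.5 = -7.8
Trade balance (goods + services) = -1125.4 + (-7.8) = -1133.2
Net primary income = 196.4 - 411.9 = -215.5
Net secondary income = 136.3
Current account = -1133.2 + (-215.5) + 136.3 = -1212.4
Financial account = -(-1212.4 + (-29.6)) = 1242.0

1242.0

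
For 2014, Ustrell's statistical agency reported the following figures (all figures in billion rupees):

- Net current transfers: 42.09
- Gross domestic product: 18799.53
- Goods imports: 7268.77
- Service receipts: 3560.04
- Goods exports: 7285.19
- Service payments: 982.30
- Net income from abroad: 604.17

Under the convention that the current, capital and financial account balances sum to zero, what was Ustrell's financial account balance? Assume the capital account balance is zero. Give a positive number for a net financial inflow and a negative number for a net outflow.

Goods balance = 7285.19 - 7268.77 = 16.42
Services balance = 3560.04 - 982.30 = 2577.74
Trade balance (goods + services) = 16.42 + 2577.74 = 2594.16
Net primary income = 604.17
Net secondary income = 42.09
Current account = 2594.16 + 604.17 + 42.09 = 3240.42
Financial account = -(3240.42) = -3240.42

-3240.42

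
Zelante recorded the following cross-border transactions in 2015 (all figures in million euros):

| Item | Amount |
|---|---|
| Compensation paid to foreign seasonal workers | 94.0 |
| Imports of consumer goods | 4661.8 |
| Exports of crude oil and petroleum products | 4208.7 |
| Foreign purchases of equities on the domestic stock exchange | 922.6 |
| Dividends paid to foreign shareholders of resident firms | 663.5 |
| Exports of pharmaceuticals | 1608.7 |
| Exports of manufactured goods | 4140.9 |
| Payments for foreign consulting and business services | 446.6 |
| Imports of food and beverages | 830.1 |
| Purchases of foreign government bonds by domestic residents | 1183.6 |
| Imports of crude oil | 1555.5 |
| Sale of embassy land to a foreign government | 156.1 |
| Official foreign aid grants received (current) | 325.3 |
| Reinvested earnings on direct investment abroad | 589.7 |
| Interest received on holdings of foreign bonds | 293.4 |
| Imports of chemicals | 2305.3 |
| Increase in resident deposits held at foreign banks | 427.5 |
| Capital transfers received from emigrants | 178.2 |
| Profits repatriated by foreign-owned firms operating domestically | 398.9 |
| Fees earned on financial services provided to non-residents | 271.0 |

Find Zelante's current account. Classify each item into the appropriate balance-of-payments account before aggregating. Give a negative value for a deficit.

482.0

Goods: 4208.7 - 1555.5 - 830.1 + 1608.7 - 4661.8 - 2305.3 + 4140.9 = 605.6
Services: 271.0 - 446.6 = -175.6
Primary income: 293.4 - 663.5 - 94.0 + 589.7 - 398.9 = -273.3
Secondary income: 325.3
Current account = 605.6 + (-175.6) + (-273.3) + 325.3 = 482.0
(Excluded from the current account — financial account: foreign purchases of equities on the domestic stock exchange 922.6, purchases of foreign government bonds by domestic residents 1183.6, increase in resident deposits held at foreign banks 427.5; capital account: sale of embassy land to a foreign government 156.1, capital transfers received from emigrants 178.2.)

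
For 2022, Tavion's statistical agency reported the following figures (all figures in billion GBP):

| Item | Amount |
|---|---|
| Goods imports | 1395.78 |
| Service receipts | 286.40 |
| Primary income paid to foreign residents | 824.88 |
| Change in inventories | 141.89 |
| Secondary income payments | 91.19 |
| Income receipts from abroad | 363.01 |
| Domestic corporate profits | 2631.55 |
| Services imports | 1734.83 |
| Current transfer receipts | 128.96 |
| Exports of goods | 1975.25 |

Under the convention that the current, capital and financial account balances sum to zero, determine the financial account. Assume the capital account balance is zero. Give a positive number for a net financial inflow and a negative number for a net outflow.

1293.06

Goods balance = 1975.25 - 1395.78 = 579.47
Services balance = 286.40 - 1734.83 = -1448.43
Trade balance (goods + services) = 579.47 + (-1448.43) = -868.96
Net primary income = 363.01 - 824.88 = -461.87
Net secondary income = 128.96 - 91.19 = 37.77
Current account = -868.96 + (-461.87) + 37.77 = -1293.06
Financial account = -(-1293.06) = 1293.06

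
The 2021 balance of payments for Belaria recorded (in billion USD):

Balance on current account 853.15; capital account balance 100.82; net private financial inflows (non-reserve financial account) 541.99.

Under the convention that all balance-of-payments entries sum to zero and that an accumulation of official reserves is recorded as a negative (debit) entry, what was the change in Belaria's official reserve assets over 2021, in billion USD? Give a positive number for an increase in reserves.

Official reserve transactions balance = -(853.15 + 100.82 + 541.99) = -1495.96
An accumulation of reserves is recorded as a debit (negative entry), so the change in the stock of reserves is the negative of that balance.
Change in official reserves = -(-1495.96) = 1495.96

1495.96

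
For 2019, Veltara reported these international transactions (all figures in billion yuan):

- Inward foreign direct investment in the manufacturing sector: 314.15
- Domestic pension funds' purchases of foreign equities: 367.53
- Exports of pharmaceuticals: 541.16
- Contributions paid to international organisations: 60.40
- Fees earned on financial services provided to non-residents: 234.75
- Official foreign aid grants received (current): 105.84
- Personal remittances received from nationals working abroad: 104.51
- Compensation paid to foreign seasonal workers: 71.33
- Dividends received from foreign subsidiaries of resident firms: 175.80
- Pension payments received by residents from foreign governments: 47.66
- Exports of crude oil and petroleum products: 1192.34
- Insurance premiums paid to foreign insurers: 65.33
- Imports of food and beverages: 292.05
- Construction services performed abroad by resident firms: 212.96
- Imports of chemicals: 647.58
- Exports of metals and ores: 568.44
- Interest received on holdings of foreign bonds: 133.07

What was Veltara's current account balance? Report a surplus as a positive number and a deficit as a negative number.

Goods: 1192.34 + 541.16 - 292.05 - 647.58 + 568.44 = 1362.31
Services: -65.33 + 234.75 + 212.96 = 382.38
Primary income: 133.07 - 71.33 + 175.80 = 237.54
Secondary income: -60.40 + 47.66 + 105.84 + 104.51 = 197.61
Current account = 1362.31 + 382.38 + 237.54 + 197.61 = 2179.84
(Excluded from the current account — financial account: inward foreign direct investment in the manufacturing sector 314.15, domestic pension funds' purchases of foreign equities 367.53.)

2179.84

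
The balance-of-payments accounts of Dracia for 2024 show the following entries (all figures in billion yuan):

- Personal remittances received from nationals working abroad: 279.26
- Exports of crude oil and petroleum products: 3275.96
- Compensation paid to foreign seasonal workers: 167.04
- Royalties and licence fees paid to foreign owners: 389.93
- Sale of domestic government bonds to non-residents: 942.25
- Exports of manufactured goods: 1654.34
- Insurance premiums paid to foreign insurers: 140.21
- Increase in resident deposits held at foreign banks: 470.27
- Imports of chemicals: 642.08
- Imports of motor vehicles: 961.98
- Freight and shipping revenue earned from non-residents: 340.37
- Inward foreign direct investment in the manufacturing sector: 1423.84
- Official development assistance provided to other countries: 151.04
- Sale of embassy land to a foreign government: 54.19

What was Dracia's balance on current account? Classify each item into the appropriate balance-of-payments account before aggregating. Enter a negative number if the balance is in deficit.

3097.65

Goods: 1654.34 - 642.08 - 961.98 + 3275.96 = 3326.24
Services: -389.93 + 340.37 - 140.21 = -189.77
Primary income: -167.04
Secondary income: -151.04 + 279.26 = 128.22
Current account = 3326.24 + (-189.77) + (-167.04) + 128.22 = 3097.65
(Excluded from the current account — financial account: sale of domestic government bonds to non-residents 942.25, increase in resident deposits held at foreign banks 470.27, inward foreign direct investment in the manufacturing sector 1423.84; capital account: sale of embassy land to a foreign government 54.19.)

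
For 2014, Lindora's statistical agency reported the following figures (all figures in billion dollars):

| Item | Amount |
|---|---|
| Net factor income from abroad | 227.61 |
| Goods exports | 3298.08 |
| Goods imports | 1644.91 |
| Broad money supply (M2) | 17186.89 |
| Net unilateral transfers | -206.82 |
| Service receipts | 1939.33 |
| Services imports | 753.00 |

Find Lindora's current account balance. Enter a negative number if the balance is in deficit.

Goods balance = 3298.08 - 1644.91 = 1653.17
Services balance = 1939.33 - 753.00 = 1186.33
Trade balance (goods + services) = 1653.17 + 1186.33 = 2839.50
Net primary income = 227.61
Net secondary income = -206.82
Current account = 2839.50 + 227.61 + (-206.82) = 2860.29

2860.29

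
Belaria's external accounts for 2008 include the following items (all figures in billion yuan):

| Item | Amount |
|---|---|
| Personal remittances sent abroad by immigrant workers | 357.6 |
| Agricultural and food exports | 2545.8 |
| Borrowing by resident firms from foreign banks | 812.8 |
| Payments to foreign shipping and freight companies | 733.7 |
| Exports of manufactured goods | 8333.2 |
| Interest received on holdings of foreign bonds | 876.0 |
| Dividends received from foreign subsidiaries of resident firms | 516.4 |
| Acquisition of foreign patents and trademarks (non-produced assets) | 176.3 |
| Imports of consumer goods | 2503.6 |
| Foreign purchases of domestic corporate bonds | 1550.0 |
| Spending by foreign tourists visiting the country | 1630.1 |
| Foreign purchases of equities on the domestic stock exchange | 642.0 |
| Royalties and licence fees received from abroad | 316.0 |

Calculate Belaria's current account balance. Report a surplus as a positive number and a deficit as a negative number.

Goods: -2503.6 + 8333.2 + 2545.8 = 8375.4
Services: 1630.1 - 733.7 + 316.0 = 1212.4
Primary income: 516.4 + 876.0 = 1392.4
Secondary income: -357.6
Current account = 8375.4 + 1212.4 + 1392.4 + (-357.6) = 10622.6
(Excluded from the current account — financial account: borrowing by resident firms from foreign banks 812.8, foreign purchases of domestic corporate bonds 1550.0, foreign purchases of equities on the domestic stock exchange 642.0; capital account: acquisition of foreign patents and trademarks (non-produced assets) 176.3.)

10622.6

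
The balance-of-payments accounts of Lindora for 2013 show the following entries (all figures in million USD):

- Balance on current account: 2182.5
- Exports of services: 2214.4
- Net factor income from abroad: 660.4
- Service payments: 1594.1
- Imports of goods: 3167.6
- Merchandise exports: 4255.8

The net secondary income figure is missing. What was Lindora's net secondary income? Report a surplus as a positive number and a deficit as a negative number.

Current account = goods balance + services balance + net primary income + net secondary income
Sum of the known components = 2368.9
Net secondary income = CA - (known components) = 2182.5 - 2368.9 = -186.4

-186.4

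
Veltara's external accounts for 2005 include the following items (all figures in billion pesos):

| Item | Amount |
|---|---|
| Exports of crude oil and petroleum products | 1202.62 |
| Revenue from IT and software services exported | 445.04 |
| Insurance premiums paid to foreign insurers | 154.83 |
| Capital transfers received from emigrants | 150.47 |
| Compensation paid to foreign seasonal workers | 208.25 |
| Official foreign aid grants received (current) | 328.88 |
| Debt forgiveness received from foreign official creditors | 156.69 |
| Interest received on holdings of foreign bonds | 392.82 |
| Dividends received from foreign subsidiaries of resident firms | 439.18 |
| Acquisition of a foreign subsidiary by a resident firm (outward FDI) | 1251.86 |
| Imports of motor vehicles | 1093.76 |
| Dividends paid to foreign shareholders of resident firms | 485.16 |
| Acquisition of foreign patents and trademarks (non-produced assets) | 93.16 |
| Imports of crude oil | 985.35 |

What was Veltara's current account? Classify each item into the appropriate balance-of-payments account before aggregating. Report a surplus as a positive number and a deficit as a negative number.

-118.81

Goods: -985.35 - 1093.76 + 1202.62 = -876.49
Services: 445.04 - 154.83 = 290.21
Primary income: -485.16 - 208.25 + 392.82 + 439.18 = 138.59
Secondary income: 328.88
Current account = (-876.49) + 290.21 + 138.59 + 328.88 = -118.81
(Excluded from the current account — capital account: capital transfers received from emigrants 150.47, debt forgiveness received from foreign official creditors 156.69, acquisition of foreign patents and trademarks (non-produced assets) 93.16; financial account: acquisition of a foreign subsidiary by a resident firm (outward FDI) 1251.86.)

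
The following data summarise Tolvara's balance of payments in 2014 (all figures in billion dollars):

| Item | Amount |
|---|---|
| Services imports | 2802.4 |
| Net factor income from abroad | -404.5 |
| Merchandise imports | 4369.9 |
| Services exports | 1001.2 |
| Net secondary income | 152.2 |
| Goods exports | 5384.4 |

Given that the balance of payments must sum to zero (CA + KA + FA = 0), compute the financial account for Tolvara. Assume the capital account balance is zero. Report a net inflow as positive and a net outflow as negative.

Goods balance = 5384.4 - 4369.9 = 1014.5
Services balance = 1001.2 - 2802.4 = -1801.2
Trade balance (goods + services) = 1014.5 + (-1801.2) = -786.7
Net primary income = -404.5
Net secondary income = 152.2
Current account = -786.7 + (-404.5) + 152.2 = -1039.0
Financial account = -(-1039.0) = 1039.0

1039.0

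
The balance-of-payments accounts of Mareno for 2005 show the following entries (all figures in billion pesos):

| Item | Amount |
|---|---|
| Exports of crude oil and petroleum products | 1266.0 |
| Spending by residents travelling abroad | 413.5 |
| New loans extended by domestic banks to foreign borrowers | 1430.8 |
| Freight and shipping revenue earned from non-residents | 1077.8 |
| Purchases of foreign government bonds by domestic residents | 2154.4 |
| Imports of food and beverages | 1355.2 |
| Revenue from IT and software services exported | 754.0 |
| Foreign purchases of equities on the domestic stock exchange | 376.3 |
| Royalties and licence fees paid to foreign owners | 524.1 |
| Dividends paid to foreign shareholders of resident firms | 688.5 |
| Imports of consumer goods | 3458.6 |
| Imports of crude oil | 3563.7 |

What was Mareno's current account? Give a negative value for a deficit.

-6905.8

Goods: -3563.7 - 1355.2 - 3458.6 + 1266.0 = -7111.5
Services: 754.0 - 413.5 - 524.1 + 1077.8 = 894.2
Primary income: -688.5
Current account = (-7111.5) + 894.2 + (-688.5) = -6905.8
(Excluded from the current account — financial account: new loans extended by domestic banks to foreign borrowers 1430.8, purchases of foreign government bonds by domestic residents 2154.4, foreign purchases of equities on the domestic stock exchange 376.3.)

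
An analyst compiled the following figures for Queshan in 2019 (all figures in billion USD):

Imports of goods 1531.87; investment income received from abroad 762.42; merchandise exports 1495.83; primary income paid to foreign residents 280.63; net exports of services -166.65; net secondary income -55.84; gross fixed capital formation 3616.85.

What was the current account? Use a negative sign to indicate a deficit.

Goods balance = 1495.83 - 1531.87 = -36.04
Services balance = -166.65
Trade balance (goods + services) = -36.04 + (-166.65) = -202.69
Net primary income = 762.42 - 280.63 = 481.79
Net secondary income = -55.84
Current account = -202.69 + 481.79 + (-55.84) = 223.26

223.26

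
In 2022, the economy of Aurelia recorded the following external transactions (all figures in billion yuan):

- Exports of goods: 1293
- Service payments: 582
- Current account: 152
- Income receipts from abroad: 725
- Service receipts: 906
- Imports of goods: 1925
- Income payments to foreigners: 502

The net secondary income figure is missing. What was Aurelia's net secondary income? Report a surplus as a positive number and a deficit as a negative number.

237

Current account = goods balance + services balance + net primary income + net secondary income
Sum of the known components = -85
Net secondary income = CA - (known components) = 152 - (-85) = 237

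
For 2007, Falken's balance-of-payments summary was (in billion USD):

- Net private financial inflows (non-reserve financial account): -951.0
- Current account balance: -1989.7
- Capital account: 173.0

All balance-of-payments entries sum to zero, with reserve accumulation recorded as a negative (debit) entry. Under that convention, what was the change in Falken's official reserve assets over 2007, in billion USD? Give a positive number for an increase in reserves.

Official reserve transactions balance = -((-1989.7) + 173.0 + (-951.0)) = 2767.7
An accumulation of reserves is recorded as a debit (negative entry), so the change in the stock of reserves is the negative of that balance.
Change in official reserves = -(2767.7) = -2767.7

-2767.7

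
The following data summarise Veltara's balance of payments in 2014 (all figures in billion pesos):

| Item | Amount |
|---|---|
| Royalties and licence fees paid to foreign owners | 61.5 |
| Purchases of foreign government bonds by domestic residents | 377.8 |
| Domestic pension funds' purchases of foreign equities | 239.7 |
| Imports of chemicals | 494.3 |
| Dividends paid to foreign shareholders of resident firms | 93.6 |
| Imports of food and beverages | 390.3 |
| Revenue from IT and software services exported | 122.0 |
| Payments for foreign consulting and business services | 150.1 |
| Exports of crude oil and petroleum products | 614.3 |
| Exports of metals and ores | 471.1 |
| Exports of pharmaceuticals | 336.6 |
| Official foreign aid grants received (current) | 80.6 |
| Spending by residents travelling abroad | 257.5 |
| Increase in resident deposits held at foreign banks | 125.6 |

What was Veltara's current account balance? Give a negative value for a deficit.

Goods: 614.3 + 471.1 + 336.6 - 494.3 - 390.3 = 537.4
Services: -61.5 - 150.1 - 257.5 + 122.0 = -347.1
Primary income: -93.6
Secondary income: 80.6
Current account = 537.4 + (-347.1) + (-93.6) + 80.6 = 177.3
(Excluded from the current account — financial account: purchases of foreign government bonds by domestic residents 377.8, domestic pension funds' purchases of foreign equities 239.7, increase in resident deposits held at foreign banks 125.6.)

177.3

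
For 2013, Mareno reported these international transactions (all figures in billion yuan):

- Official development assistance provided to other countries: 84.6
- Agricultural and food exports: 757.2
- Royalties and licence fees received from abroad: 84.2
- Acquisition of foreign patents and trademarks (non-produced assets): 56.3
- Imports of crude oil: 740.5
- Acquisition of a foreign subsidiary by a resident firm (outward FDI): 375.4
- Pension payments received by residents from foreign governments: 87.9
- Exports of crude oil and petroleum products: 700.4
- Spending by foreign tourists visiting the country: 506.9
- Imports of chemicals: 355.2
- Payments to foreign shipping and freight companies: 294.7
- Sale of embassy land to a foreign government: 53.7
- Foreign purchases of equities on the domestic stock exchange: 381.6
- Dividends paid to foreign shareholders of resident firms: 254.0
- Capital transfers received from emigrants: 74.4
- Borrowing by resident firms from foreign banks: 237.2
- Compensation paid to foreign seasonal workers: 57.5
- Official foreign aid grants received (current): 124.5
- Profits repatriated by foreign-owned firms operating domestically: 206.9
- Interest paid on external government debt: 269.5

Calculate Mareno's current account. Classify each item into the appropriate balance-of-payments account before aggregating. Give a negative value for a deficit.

Goods: 757.2 - 355.2 - 740.5 + 700.4 = 361.9
Services: 84.2 - 294.7 + 506.9 = 296.4
Primary income: -254.0 - 57.5 - 206.9 - 269.5 = -787.9
Secondary income: -84.6 + 124.5 + 87.9 = 127.8
Current account = 361.9 + 296.4 + (-787.9) + 127.8 = -1.8
(Excluded from the current account — capital account: acquisition of foreign patents and trademarks (non-produced assets) 56.3, sale of embassy land to a foreign government 53.7, capital transfers received from emigrants 74.4; financial account: acquisition of a foreign subsidiary by a resident firm (outward FDI) 375.4, foreign purchases of equities on the domestic stock exchange 381.6, borrowing by resident firms from foreign banks 237.2.)

-1.8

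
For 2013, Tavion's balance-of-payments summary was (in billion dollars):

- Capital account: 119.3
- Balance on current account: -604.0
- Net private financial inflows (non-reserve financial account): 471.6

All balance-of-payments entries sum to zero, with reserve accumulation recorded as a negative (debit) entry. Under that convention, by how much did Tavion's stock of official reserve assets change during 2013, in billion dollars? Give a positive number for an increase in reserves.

-13.1

Official reserve transactions balance = -((-604.0) + 119.3 + 471.6) = 13.1
An accumulation of reserves is recorded as a debit (negative entry), so the change in the stock of reserves is the negative of that balance.
Change in official reserves = -(13.1) = -13.1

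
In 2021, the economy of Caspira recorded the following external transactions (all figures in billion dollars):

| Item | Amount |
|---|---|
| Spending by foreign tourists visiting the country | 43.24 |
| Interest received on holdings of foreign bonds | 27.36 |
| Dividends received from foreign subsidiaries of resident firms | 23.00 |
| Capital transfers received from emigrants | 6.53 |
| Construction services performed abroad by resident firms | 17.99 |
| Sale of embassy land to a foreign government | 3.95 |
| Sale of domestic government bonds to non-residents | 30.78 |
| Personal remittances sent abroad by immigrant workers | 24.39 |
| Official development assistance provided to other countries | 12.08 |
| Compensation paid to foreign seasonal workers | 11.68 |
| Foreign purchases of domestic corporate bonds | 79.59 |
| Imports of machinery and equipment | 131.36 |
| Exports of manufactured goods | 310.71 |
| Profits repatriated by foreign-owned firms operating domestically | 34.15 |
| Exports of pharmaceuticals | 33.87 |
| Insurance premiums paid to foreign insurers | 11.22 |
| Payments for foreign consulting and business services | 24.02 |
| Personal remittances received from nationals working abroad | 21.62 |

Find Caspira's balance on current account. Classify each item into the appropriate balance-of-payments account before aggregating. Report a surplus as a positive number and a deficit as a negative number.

228.89

Goods: 310.71 - 131.36 + 33.87 = 213.22
Services: -11.22 + 43.24 - 24.02 + 17.99 = 25.99
Primary income: -34.15 + 27.36 + 23.00 - 11.68 = 4.53
Secondary income: -12.08 + 21.62 - 24.39 = -14.85
Current account = 213.22 + 25.99 + 4.53 + (-14.85) = 228.89
(Excluded from the current account — capital account: capital transfers received from emigrants 6.53, sale of embassy land to a foreign government 3.95; financial account: sale of domestic government bonds to non-residents 30.78, foreign purchases of domestic corporate bonds 79.59.)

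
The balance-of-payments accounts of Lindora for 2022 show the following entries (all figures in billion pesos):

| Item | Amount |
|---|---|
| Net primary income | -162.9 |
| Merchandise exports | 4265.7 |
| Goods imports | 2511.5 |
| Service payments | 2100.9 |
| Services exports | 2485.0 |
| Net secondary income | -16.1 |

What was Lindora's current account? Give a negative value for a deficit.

1959.3

Goods balance = 4265.7 - 2511.5 = 1754.2
Services balance = 2485.0 - 2100.9 = 384.1
Trade balance (goods + services) = 1754.2 + 384.1 = 2138.3
Net primary income = -162.9
Net secondary income = -16.1
Current account = 2138.3 + (-162.9) + (-16.1) = 1959.3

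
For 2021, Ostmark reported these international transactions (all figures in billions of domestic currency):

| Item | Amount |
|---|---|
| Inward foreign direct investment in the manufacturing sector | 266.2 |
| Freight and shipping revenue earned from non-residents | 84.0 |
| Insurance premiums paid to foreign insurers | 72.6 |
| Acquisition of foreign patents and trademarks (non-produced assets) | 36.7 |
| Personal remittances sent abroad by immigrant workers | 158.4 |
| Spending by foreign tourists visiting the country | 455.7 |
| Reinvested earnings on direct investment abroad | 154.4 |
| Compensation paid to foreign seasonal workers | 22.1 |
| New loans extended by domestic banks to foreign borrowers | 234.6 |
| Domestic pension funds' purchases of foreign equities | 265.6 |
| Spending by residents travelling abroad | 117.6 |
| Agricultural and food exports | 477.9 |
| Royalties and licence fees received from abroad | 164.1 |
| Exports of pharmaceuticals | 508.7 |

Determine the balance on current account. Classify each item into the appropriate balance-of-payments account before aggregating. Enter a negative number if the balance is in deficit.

Goods: 477.9 + 508.7 = 986.6
Services: -72.6 + 164.1 + 84.0 + 455.7 - 117.6 = 513.6
Primary income: 154.4 - 22.1 = 132.3
Secondary income: -158.4
Current account = 986.6 + 513.6 + 132.3 + (-158.4) = 1474.1
(Excluded from the current account — financial account: inward foreign direct investment in the manufacturing sector 266.2, new loans extended by domestic banks to foreign borrowers 234.6, domestic pension funds' purchases of foreign equities 265.6; capital account: acquisition of foreign patents and trademarks (non-produced assets) 36.7.)

1474.1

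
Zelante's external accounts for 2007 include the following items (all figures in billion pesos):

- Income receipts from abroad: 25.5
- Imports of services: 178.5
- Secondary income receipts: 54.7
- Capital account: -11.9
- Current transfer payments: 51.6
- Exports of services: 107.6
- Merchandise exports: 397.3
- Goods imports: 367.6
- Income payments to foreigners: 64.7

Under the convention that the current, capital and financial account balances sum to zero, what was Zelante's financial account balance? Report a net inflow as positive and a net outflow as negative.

89.2

Goods balance = 397.3 - 367.6 = 29.7
Services balance = 107.6 - 178.5 = -70.9
Trade balance (goods + services) = 29.7 + (-70.9) = -41.2
Net primary income = 25.5 - 64.7 = -39.2
Net secondary income = 54.7 - 51.6 = 3.1
Current account = -41.2 + (-39.2) + 3.1 = -77.3
Financial account = -(-77.3 + (-11.9)) = 89.2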